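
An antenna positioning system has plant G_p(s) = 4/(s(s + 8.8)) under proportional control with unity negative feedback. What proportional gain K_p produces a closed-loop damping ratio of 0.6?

K_p = 13.4

Closed-loop characteristic equation: s² + 8.8s + K_p·4 = 0.
So ω_n = √(4K_p) and 2ζω_n = 8.8, giving ζ = 8.8/(2√(4K_p)).
Setting ζ = 0.6: √(4K_p) = 8.8/(2·0.6) = 7.333, so K_p = 53.78/4 = 13.4.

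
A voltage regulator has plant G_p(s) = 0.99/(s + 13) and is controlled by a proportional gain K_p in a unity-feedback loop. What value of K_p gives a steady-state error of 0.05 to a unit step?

For a type-0 loop with proportional control, e_ss = 1/(1 + K_p·G_p(0)).
G_p(0) = 0.07615. Require 1/(1 + K_p·0.07615) = 0.05, so 1 + 0.07615·K_p = 20.
K_p = (20 − 1)/0.07615 = 249.

K_p = 249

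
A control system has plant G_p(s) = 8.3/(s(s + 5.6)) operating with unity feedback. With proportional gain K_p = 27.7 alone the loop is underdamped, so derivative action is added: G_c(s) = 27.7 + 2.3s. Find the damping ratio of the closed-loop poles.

Forward path: (27.7 + 2.3s)·8.3/(s(s+5.6)). The closed-loop characteristic equation is s² + (5.6 + 8.3·2.3)s + 8.3·27.7 = 0.
That is s² + 24.69s + 229.9 = 0, so ω_n = 15.16 rad/s and ζ = 24.69/(2·15.16) = 0.8142.

ζ = 0.814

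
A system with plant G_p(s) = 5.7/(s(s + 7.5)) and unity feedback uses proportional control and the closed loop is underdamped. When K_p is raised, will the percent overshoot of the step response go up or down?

Characteristic equation s² + 7.5s + K_p·5.7 = 0: raising K_p raises ω_n while 2ζω_n = 7.5 is fixed, so ζ falls and overshoot grows.

increase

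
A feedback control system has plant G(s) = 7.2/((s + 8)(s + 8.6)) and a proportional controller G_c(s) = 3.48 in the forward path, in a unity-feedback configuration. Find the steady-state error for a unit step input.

0.733

The loop is type 0. Static position error constant K_pos = G_c(0)·G(0) = 3.48·0.1047 = 0.3642.
Steady-state error to a unit step: e_ss = 1/(1+K_pos) = 1/1.364 = 0.733.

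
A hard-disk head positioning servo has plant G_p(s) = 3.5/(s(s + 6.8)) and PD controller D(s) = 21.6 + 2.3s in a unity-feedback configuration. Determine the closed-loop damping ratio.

Forward path: (21.6 + 2.3s)·3.5/(s(s+6.8)). The closed-loop characteristic equation is s² + (6.8 + 3.5·2.3)s + 3.5·21.6 = 0.
That is s² + 14.85s + 75.6 = 0, so ω_n = 8.695 rad/s and ζ = 14.85/(2·8.695) = 0.854.

ζ = 0.854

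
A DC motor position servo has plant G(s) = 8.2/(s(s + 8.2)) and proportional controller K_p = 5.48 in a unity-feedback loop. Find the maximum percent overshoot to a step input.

8.81%

Closed-loop characteristic equation: s² + 8.2s + 44.94 = 0, so ω_n = 6.703 rad/s and ζ = 8.2/(2·6.703) = 0.6116.
%OS = 100·exp(−πζ/√(1−ζ²)) = 100·exp(−π·0.6116/√0.6259) = 8.81%.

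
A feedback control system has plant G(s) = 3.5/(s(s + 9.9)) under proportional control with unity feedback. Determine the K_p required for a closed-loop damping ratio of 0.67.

K_p = 15.6

Closed-loop characteristic equation: s² + 9.9s + K_p·3.5 = 0.
So ω_n = √(3.5K_p) and 2ζω_n = 9.9, giving ζ = 9.9/(2√(3.5K_p)).
Setting ζ = 0.67: √(3.5K_p) = 9.9/(2·0.67) = 7.388, so K_p = 54.58/3.5 = 15.6.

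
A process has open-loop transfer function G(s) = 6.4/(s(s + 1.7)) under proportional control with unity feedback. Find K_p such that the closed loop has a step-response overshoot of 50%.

K_p = 2.43

From %OS = 100·exp(−πζ/√(1−ζ²)) = 50%, ζ = −ln(0.5)/√(π²+ln²(0.5)) = 0.2155.
Characteristic equation s² + 1.7s + 6.4K_p = 0 gives ζ = 1.7/(2√(6.4K_p)).
Setting ζ = 0.2155: √(6.4K_p) = 1.7/(2·0.2155) = 3.945, so K_p = 15.56/6.4 = 2.43.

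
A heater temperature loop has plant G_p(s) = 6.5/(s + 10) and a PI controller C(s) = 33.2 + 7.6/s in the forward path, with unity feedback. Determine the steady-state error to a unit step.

The open loop C(s)G_p(s) has a pole at the origin (type 1), so the static position error constant is infinite and e_ss = 1/(1+∞) = 0.

0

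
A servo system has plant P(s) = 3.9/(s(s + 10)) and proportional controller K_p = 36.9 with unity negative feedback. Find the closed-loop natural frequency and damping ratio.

ω_n = 12 rad/s, ζ = 0.417

1 + K_p·P(s) = 0 gives s² + 10s + 143.9 = 0.
So ω_n² = 143.9 ⇒ ω_n = 12 rad/s, and ζ = 10/(2ω_n) = 0.417.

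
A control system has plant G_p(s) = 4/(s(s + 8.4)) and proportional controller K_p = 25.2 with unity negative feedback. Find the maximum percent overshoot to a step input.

23.5%

Closed-loop characteristic equation: s² + 8.4s + 100.8 = 0, so ω_n = 10.04 rad/s and ζ = 8.4/(2·10.04) = 0.4183.
%OS = 100·exp(−πζ/√(1−ζ²)) = 100·exp(−π·0.4183/√0.825) = 23.5%.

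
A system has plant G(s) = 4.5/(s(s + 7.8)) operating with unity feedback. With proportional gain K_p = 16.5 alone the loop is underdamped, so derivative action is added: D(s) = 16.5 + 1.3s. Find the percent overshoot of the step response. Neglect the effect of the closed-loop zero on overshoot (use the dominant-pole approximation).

Forward path: (16.5 + 1.3s)·4.5/(s(s+7.8)). The closed-loop characteristic equation is s² + (7.8 + 4.5·1.3)s + 4.5·16.5 = 0.
That is s² + 13.65s + 74.25 = 0, so ω_n = 8.617 rad/s and ζ = 13.65/(2·8.617) = 0.7921.
%OS = 100·exp(−πζ/√(1−ζ²)) = 1.7%.

1.7%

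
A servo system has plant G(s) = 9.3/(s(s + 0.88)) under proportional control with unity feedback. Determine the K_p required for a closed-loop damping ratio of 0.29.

K_p = 0.248

Closed-loop characteristic equation: s² + 0.88s + K_p·9.3 = 0.
So ω_n = √(9.3K_p) and 2ζω_n = 0.88, giving ζ = 0.88/(2√(9.3K_p)).
Setting ζ = 0.29: √(9.3K_p) = 0.88/(2·0.29) = 1.517, so K_p = 2.302/9.3 = 0.248.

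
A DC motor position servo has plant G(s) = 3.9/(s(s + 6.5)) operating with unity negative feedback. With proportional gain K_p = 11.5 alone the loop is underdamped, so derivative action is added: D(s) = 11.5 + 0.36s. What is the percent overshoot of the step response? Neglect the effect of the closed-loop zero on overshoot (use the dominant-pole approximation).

10.1%

Forward path: (11.5 + 0.36s)·3.9/(s(s+6.5)). The closed-loop characteristic equation is s² + (6.5 + 3.9·0.36)s + 3.9·11.5 = 0.
That is s² + 7.904s + 44.85 = 0, so ω_n = 6.697 rad/s and ζ = 7.904/(2·6.697) = 0.5901.
%OS = 100·exp(−πζ/√(1−ζ²)) = 10.1%.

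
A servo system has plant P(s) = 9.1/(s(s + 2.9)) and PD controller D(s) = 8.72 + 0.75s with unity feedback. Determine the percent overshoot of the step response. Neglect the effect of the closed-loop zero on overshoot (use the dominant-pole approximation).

Forward path: (8.72 + 0.75s)·9.1/(s(s+2.9)). The closed-loop characteristic equation is s² + (2.9 + 9.1·0.75)s + 9.1·8.72 = 0.
That is s² + 9.725s + 79.35 = 0, so ω_n = 8.908 rad/s and ζ = 9.725/(2·8.908) = 0.5459.
%OS = 100·exp(−πζ/√(1−ζ²)) = 12.9%.

12.9%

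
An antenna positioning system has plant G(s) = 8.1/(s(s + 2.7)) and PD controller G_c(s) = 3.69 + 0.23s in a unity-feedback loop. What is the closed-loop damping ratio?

Forward path: (3.69 + 0.23s)·8.1/(s(s+2.7)). The closed-loop characteristic equation is s² + (2.7 + 8.1·0.23)s + 8.1·3.69 = 0.
That is s² + 4.563s + 29.89 = 0, so ω_n = 5.467 rad/s and ζ = 4.563/(2·5.467) = 0.4173.

ζ = 0.417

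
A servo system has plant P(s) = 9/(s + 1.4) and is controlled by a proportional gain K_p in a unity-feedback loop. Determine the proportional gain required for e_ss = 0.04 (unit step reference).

K_p = 3.73

The loop is type 0, so e_ss(step) = 1/(1 + K_pos) with K_pos = K_p·P(0).
P(0) = 6.429. Require 1/(1 + K_p·6.429) = 0.04, so 1 + 6.429·K_p = 25.
K_p = (25 − 1)/6.429 = 3.73.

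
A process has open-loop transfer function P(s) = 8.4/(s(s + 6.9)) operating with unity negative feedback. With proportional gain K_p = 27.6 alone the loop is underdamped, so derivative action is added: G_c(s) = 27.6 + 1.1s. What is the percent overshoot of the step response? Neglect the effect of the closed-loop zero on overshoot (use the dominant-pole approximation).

14%

Forward path: (27.6 + 1.1s)·8.4/(s(s+6.9)). The closed-loop characteristic equation is s² + (6.9 + 8.4·1.1)s + 8.4·27.6 = 0.
That is s² + 16.14s + 231.8 = 0, so ω_n = 15.23 rad/s and ζ = 16.14/(2·15.23) = 0.53.
%OS = 100·exp(−πζ/√(1−ζ²)) = 14%.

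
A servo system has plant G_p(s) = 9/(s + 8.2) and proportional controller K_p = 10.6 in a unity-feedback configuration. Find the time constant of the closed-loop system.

τ = 0.00965 s

Closed-loop transfer function: T(s) = K_p·G_p(s)/(1 + K_p·G_p(s)) = 95.4/(s + 8.2 + 95.4) = 95.4/(s + 103.6).
Time constant τ = 1/103.6 = 0.00965 s.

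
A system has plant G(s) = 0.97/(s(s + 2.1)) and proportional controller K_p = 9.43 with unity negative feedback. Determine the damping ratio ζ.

ζ = 0.347

1 + K_p·G(s) = 0 gives s² + 2.1s + 9.147 = 0.
So ω_n² = 9.147 ⇒ ω_n = 3.024 rad/s, and ζ = 2.1/(2ω_n) = 0.347.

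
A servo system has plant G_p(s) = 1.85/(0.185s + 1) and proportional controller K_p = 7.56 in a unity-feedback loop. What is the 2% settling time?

T_s ≈ 0.0494 s

Closed loop: T(s) = K_p·G_p/(1+K_p·G_p) = 13.99/(0.185s + 1 + 13.99), with pole at s = −(1 + 13.99)/0.185 = −81.01.
τ = 1/81.01 = 0.01234 s, so 2% settling time ≈ 4τ = 0.0494 s.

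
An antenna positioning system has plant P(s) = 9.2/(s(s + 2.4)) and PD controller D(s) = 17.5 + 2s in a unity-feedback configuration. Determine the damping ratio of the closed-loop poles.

ζ = 0.82

Forward path: (17.5 + 2s)·9.2/(s(s+2.4)). The closed-loop characteristic equation is s² + (2.4 + 9.2·2)s + 9.2·17.5 = 0.
That is s² + 20.8s + 161 = 0, so ω_n = 12.69 rad/s and ζ = 20.8/(2·12.69) = 0.8196.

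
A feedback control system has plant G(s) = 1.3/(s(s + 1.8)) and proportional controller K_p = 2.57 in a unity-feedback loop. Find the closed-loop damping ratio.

With unity feedback the closed-loop characteristic equation is s² + 1.8s + 2.57·1.3 = s² + 1.8s + 3.341 = 0.
So ω_n² = 3.341 ⇒ ω_n = 1.828 rad/s, and ζ = 1.8/(2ω_n) = 0.492.

ζ = 0.492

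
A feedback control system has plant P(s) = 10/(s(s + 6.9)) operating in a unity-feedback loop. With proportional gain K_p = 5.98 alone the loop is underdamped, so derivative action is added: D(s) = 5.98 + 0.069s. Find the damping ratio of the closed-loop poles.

ζ = 0.491

Forward path: (5.98 + 0.069s)·10/(s(s+6.9)). The closed-loop characteristic equation is s² + (6.9 + 10·0.069)s + 10·5.98 = 0.
That is s² + 7.59s + 59.8 = 0, so ω_n = 7.733 rad/s and ζ = 7.59/(2·7.733) = 0.4908.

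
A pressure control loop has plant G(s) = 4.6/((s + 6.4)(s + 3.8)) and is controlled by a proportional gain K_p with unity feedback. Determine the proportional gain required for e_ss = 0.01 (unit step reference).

For a type-0 loop with proportional control, e_ss = 1/(1 + K_p·G(0)).
G(0) = 0.1891. Require 1/(1 + K_p·0.1891) = 0.01, so 1 + 0.1891·K_p = 100.
K_p = (100 − 1)/0.1891 = 523.

K_p = 523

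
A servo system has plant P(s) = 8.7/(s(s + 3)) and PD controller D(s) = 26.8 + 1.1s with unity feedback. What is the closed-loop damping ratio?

ζ = 0.412

Forward path: (26.8 + 1.1s)·8.7/(s(s+3)). The closed-loop characteristic equation is s² + (3 + 8.7·1.1)s + 8.7·26.8 = 0.
That is s² + 12.57s + 233.2 = 0, so ω_n = 15.27 rad/s and ζ = 12.57/(2·15.27) = 0.4116.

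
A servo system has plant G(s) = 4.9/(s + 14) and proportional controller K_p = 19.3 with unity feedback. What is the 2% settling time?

T_s ≈ 0.0368 s

Closed-loop transfer function: T(s) = K_p·G(s)/(1 + K_p·G(s)) = 94.57/(s + 14 + 94.57) = 94.57/(s + 108.6).
Time constant τ = 1/108.6 = 0.009211 s, so the 2% settling time is about 4τ = 0.0368 s.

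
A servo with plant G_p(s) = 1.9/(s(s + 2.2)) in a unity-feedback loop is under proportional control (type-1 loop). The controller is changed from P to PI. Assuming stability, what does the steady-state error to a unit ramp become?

The integrator raises the loop to type 2, so K_v → ∞ and e_ss to a ramp is zero.

0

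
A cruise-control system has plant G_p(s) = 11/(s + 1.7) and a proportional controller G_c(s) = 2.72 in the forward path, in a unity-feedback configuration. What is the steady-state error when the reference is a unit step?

0.0538

The loop is type 0. Static position error constant K_pos = G_c(0)·G_p(0) = 2.72·6.471 = 17.6.
Steady-state error to a unit step: e_ss = 1/(1+K_pos) = 1/18.6 = 0.0538.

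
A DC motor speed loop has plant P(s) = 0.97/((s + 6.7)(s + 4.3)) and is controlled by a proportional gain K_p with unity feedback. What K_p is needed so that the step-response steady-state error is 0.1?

K_p = 267

For a type-0 loop with proportional control, e_ss = 1/(1 + K_p·P(0)).
P(0) = 0.03367. Require 1/(1 + K_p·0.03367) = 0.1, so 1 + 0.03367·K_p = 10.
K_p = (10 − 1)/0.03367 = 267.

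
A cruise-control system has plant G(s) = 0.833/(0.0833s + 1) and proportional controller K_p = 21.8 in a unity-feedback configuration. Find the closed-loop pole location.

s = -230

Closed loop: T(s) = K_p·G/(1+K_p·G) = 18.16/(0.0833s + 1 + 18.16), with pole at s = −(1 + 18.16)/0.0833 = −230.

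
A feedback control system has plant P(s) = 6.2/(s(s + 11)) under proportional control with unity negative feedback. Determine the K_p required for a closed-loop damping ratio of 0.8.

K_p = 7.62

Closed-loop characteristic equation: s² + 11s + K_p·6.2 = 0.
So ω_n = √(6.2K_p) and 2ζω_n = 11, giving ζ = 11/(2√(6.2K_p)).
Setting ζ = 0.8: √(6.2K_p) = 11/(2·0.8) = 6.875, so K_p = 47.27/6.2 = 7.62.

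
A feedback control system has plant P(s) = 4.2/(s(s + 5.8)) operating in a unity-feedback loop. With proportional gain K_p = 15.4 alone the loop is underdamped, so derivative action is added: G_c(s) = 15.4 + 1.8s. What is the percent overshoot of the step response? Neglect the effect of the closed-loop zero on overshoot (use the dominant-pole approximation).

Forward path: (15.4 + 1.8s)·4.2/(s(s+5.8)). The closed-loop characteristic equation is s² + (5.8 + 4.2·1.8)s + 4.2·15.4 = 0.
That is s² + 13.36s + 64.68 = 0, so ω_n = 8.042 rad/s and ζ = 13.36/(2·8.042) = 0.8306.
%OS = 100·exp(−πζ/√(1−ζ²)) = 0.923%.

0.923%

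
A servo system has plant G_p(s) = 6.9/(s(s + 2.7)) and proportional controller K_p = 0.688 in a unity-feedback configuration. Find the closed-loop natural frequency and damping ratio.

ω_n = 2.18 rad/s, ζ = 0.62

1 + K_p·G_p(s) = 0 gives s² + 2.7s + 4.747 = 0.
Matching s² + 2ζω_n s + ω_n²: ω_n = √4.747 = 2.179 rad/s and 2ζω_n = 2.7, so ζ = 2.7/(2·2.179) = 0.62.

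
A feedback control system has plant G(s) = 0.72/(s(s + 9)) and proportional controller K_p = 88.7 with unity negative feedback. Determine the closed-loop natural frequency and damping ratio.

With unity feedback the closed-loop characteristic equation is s² + 9s + 88.7·0.72 = s² + 9s + 63.86 = 0.
Matching s² + 2ζω_n s + ω_n²: ω_n = √63.86 = 7.991 rad/s and 2ζω_n = 9, so ζ = 9/(2·7.991) = 0.563.

ω_n = 7.99 rad/s, ζ = 0.563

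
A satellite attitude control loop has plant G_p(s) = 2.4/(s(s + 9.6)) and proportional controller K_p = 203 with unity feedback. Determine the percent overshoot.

49.7%

The closed-loop denominator s² + 9.6s + 487.2 gives ω_n = √487.2 = 22.07 and ζ = 9.6/(2ω_n) = 0.2175.
%OS = 100·exp(−πζ/√(1−ζ²)) = 100·exp(−π·0.2175/√0.9527) = 49.7%.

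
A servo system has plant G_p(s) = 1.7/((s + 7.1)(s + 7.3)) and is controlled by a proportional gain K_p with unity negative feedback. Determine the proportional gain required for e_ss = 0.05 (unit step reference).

K_p = 579

The loop is type 0, so e_ss(step) = 1/(1 + K_pos) with K_pos = K_p·G_p(0).
G_p(0) = 0.0328. Require 1/(1 + K_p·0.0328) = 0.05, so 1 + 0.0328·K_p = 20.
K_p = (20 − 1)/0.0328 = 579.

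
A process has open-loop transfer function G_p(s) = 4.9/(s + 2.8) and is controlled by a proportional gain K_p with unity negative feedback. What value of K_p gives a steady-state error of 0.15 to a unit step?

K_p = 3.24

The loop is type 0, so e_ss(step) = 1/(1 + K_pos) with K_pos = K_p·G_p(0).
G_p(0) = 1.75. Require 1/(1 + K_p·1.75) = 0.15, so 1 + 1.75·K_p = 6.667.
K_p = (6.667 − 1)/1.75 = 3.24.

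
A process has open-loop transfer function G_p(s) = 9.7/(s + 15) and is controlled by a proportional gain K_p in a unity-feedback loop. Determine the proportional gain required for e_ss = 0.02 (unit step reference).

K_p = 75.8

For a type-0 loop with proportional control, e_ss = 1/(1 + K_p·G_p(0)).
G_p(0) = 0.6467. Require 1/(1 + K_p·0.6467) = 0.02, so 1 + 0.6467·K_p = 50.
K_p = (50 − 1)/0.6467 = 75.8.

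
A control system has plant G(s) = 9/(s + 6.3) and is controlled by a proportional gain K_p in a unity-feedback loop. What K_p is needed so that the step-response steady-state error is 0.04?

Steady-state error for a unit step on this type-0 loop is 1/(1 + K_p·G(0)).
G(0) = 1.429. Require 1/(1 + K_p·1.429) = 0.04, so 1 + 1.429·K_p = 25.
K_p = (25 − 1)/1.429 = 16.8.

K_p = 16.8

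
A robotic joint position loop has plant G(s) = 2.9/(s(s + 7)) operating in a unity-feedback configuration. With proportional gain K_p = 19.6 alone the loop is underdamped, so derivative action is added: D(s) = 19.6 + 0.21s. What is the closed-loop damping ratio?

Forward path: (19.6 + 0.21s)·2.9/(s(s+7)). The closed-loop characteristic equation is s² + (7 + 2.9·0.21)s + 2.9·19.6 = 0.
That is s² + 7.609s + 56.84 = 0, so ω_n = 7.539 rad/s and ζ = 7.609/(2·7.539) = 0.5046.

ζ = 0.505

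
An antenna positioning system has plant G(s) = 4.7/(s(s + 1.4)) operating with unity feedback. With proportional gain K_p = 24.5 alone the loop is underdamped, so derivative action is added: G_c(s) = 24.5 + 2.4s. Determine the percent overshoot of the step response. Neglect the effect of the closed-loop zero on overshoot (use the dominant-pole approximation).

Forward path: (24.5 + 2.4s)·4.7/(s(s+1.4)). The closed-loop characteristic equation is s² + (1.4 + 4.7·2.4)s + 4.7·24.5 = 0.
That is s² + 12.68s + 115.2 = 0, so ω_n = 10.73 rad/s and ζ = 12.68/(2·10.73) = 0.5908.
%OS = 100·exp(−πζ/√(1−ζ²)) = 10%.

10%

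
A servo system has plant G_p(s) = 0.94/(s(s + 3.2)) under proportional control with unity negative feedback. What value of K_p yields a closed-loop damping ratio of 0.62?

K_p = 7.08

Closed-loop characteristic equation: s² + 3.2s + K_p·0.94 = 0.
So ω_n = √(0.94K_p) and 2ζω_n = 3.2, giving ζ = 3.2/(2√(0.94K_p)).
Setting ζ = 0.62: √(0.94K_p) = 3.2/(2·0.62) = 2.581, so K_p = 6.66/0.94 = 7.08.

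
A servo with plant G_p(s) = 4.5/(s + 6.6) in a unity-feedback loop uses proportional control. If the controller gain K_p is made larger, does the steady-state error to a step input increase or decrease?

decrease

e_ss = 1/(1 + K_p·G_p(0)); a larger K_p raises the denominator, so e_ss decreases.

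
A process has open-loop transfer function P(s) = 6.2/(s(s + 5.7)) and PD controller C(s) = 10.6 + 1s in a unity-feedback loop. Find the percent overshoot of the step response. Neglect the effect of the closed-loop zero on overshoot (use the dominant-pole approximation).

Forward path: (10.6 + 1s)·6.2/(s(s+5.7)). The closed-loop characteristic equation is s² + (5.7 + 6.2·1)s + 6.2·10.6 = 0.
That is s² + 11.9s + 65.72 = 0, so ω_n = 8.107 rad/s and ζ = 11.9/(2·8.107) = 0.734.
%OS = 100·exp(−πζ/√(1−ζ²)) = 3.35%.

3.35%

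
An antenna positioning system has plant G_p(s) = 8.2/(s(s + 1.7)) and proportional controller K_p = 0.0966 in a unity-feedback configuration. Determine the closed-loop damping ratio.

ζ = 0.955

1 + K_p·G_p(s) = 0 gives s² + 1.7s + 0.7921 = 0.
Matching s² + 2ζω_n s + ω_n²: ω_n = √0.7921 = 0.89 rad/s and 2ζω_n = 1.7, so ζ = 1.7/(2·0.89) = 0.955.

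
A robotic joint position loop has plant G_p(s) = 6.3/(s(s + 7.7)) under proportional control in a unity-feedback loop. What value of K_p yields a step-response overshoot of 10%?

From %OS = 100·exp(−πζ/√(1−ζ²)) = 10%, ζ = −ln(0.1)/√(π²+ln²(0.1)) = 0.5912.
Characteristic equation s² + 7.7s + 6.3K_p = 0 gives ζ = 7.7/(2√(6.3K_p)).
Setting ζ = 0.5912: √(6.3K_p) = 7.7/(2·0.5912) = 6.513, so K_p = 42.41/6.3 = 6.73.

K_p = 6.73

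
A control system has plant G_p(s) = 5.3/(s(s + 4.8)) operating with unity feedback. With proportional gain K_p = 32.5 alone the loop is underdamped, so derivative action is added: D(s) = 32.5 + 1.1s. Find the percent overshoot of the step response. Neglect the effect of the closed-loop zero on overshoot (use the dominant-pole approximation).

Forward path: (32.5 + 1.1s)·5.3/(s(s+4.8)). The closed-loop characteristic equation is s² + (4.8 + 5.3·1.1)s + 5.3·32.5 = 0.
That is s² + 10.63s + 172.2 = 0, so ω_n = 13.12 rad/s and ζ = 10.63/(2·13.12) = 0.405.
%OS = 100·exp(−πζ/√(1−ζ²)) = 24.9%.

24.9%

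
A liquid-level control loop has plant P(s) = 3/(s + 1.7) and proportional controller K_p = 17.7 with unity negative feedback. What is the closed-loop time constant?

Closed-loop transfer function: T(s) = K_p·P(s)/(1 + K_p·P(s)) = 53.1/(s + 1.7 + 53.1) = 53.1/(s + 54.8).
Time constant τ = 1/54.8 = 0.0182 s.

τ = 0.0182 s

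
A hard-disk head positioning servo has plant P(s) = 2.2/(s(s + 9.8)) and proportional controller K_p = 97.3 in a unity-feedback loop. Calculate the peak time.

T_p = 0.228 s

The closed-loop denominator s² + 9.8s + 214.1 gives ω_n = √214.1 = 14.63 and ζ = 9.8/(2ω_n) = 0.3349.
Damped frequency ω_d = ω_n√(1−ζ²) = 13.79 rad/s, so peak time T_p = π/ω_d = 0.228 s.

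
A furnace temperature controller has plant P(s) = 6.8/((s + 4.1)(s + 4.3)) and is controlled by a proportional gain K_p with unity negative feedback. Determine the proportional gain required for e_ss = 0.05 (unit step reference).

K_p = 49.3

For a type-0 loop with proportional control, e_ss = 1/(1 + K_p·P(0)).
P(0) = 0.3857. Require 1/(1 + K_p·0.3857) = 0.05, so 1 + 0.3857·K_p = 20.
K_p = (20 − 1)/0.3857 = 49.3.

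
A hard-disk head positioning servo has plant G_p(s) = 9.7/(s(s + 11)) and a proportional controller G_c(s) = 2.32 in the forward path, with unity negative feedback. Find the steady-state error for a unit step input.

The open loop G_c(s)G_p(s) has a pole at the origin (type 1), so the static position error constant is infinite and e_ss = 1/(1+∞) = 0.

0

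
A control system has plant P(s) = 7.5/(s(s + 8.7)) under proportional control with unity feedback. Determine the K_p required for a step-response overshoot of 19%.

From %OS = 100·exp(−πζ/√(1−ζ²)) = 19%, ζ = −ln(0.19)/√(π²+ln²(0.19)) = 0.4673.
Characteristic equation s² + 8.7s + 7.5K_p = 0 gives ζ = 8.7/(2√(7.5K_p)).
Setting ζ = 0.4673: √(7.5K_p) = 8.7/(2·0.4673) = 9.308, so K_p = 86.64/7.5 = 11.6.

K_p = 11.6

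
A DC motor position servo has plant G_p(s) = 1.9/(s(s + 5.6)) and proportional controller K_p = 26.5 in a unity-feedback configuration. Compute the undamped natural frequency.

With unity feedback the closed-loop characteristic equation is s² + 5.6s + 26.5·1.9 = s² + 5.6s + 50.35 = 0.
Matching s² + 2ζω_n s + ω_n²: ω_n = √50.35 = 7.096 rad/s and 2ζω_n = 5.6, so ζ = 5.6/(2·7.096) = 0.395.

ω_n = 7.1 rad/s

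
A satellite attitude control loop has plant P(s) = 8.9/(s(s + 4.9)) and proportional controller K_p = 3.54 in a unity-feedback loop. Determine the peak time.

T_p = 0.622 s

Closed-loop characteristic equation: s² + 4.9s + 31.51 = 0, so ω_n = 5.613 rad/s and ζ = 4.9/(2·5.613) = 0.4365.
Damped frequency ω_d = ω_n√(1−ζ²) = 5.05 rad/s, so peak time T_p = π/ω_d = 0.622 s.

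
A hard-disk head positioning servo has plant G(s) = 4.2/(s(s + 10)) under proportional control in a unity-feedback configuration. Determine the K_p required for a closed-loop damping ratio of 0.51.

K_p = 22.9

Closed-loop characteristic equation: s² + 10s + K_p·4.2 = 0.
So ω_n = √(4.2K_p) and 2ζω_n = 10, giving ζ = 10/(2√(4.2K_p)).
Setting ζ = 0.51: √(4.2K_p) = 10/(2·0.51) = 9.804, so K_p = 96.12/4.2 = 22.9.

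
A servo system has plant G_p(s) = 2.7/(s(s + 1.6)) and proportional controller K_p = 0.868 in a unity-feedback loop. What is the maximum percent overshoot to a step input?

14.6%

Closed-loop characteristic equation: s² + 1.6s + 2.344 = 0, so ω_n = 1.531 rad/s and ζ = 1.6/(2·1.531) = 0.5226.
%OS = 100·exp(−πζ/√(1−ζ²)) = 100·exp(−π·0.5226/√0.7269) = 14.6%.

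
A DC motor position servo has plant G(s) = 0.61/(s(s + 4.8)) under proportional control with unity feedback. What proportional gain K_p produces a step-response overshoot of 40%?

From %OS = 100·exp(−πζ/√(1−ζ²)) = 40%, ζ = −ln(0.4)/√(π²+ln²(0.4)) = 0.28.
Characteristic equation s² + 4.8s + 0.61K_p = 0 gives ζ = 4.8/(2√(0.61K_p)).
Setting ζ = 0.28: √(0.61K_p) = 4.8/(2·0.28) = 8.571, so K_p = 73.47/0.61 = 120.

K_p = 120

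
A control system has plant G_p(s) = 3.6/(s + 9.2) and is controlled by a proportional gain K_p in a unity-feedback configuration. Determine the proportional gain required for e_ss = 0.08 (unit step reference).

Steady-state error for a unit step on this type-0 loop is 1/(1 + K_p·G_p(0)).
G_p(0) = 0.3913. Require 1/(1 + K_p·0.3913) = 0.08, so 1 + 0.3913·K_p = 12.5.
K_p = (12.5 − 1)/0.3913 = 29.4.

K_p = 29.4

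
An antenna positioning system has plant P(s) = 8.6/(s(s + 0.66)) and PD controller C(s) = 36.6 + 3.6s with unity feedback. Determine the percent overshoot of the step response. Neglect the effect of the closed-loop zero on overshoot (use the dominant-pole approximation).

0.209%

Forward path: (36.6 + 3.6s)·8.6/(s(s+0.66)). The closed-loop characteristic equation is s² + (0.66 + 8.6·3.6)s + 8.6·36.6 = 0.
That is s² + 31.62s + 314.8 = 0, so ω_n = 17.74 rad/s and ζ = 31.62/(2·17.74) = 0.8911.
%OS = 100·exp(−πζ/√(1−ζ²)) = 0.209%.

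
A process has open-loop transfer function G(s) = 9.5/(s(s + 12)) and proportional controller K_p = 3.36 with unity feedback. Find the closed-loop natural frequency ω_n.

With unity feedback the closed-loop characteristic equation is s² + 12s + 3.36·9.5 = s² + 12s + 31.92 = 0.
So ω_n² = 31.92 ⇒ ω_n = 5.65 rad/s, and ζ = 12/(2ω_n) = 1.06.

ω_n = 5.65 rad/s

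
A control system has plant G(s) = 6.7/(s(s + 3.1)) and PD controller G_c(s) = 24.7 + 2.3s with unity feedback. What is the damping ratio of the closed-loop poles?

ζ = 0.719

Forward path: (24.7 + 2.3s)·6.7/(s(s+3.1)). The closed-loop characteristic equation is s² + (3.1 + 6.7·2.3)s + 6.7·24.7 = 0.
That is s² + 18.51s + 165.5 = 0, so ω_n = 12.86 rad/s and ζ = 18.51/(2·12.86) = 0.7194.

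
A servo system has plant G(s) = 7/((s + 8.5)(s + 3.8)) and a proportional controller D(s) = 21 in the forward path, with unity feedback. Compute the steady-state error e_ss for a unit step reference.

The loop is type 0. Static position error constant K_pos = D(0)·G(0) = 21·0.2167 = 4.551.
Steady-state error to a unit step: e_ss = 1/(1+K_pos) = 1/5.551 = 0.18.

0.18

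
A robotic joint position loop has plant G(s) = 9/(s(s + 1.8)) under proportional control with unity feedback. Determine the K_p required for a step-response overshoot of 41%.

K_p = 1.21

From %OS = 100·exp(−πζ/√(1−ζ²)) = 41%, ζ = −ln(0.41)/√(π²+ln²(0.41)) = 0.273.
Characteristic equation s² + 1.8s + 9K_p = 0 gives ζ = 1.8/(2√(9K_p)).
Setting ζ = 0.273: √(9K_p) = 1.8/(2·0.273) = 3.296, so K_p = 10.87/9 = 1.21.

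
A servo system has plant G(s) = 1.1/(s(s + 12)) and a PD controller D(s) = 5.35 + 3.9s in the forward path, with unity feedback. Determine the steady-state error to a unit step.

0

The open loop D(s)G(s) has a pole at the origin (type 1), so the static position error constant is infinite and e_ss = 1/(1+∞) = 0.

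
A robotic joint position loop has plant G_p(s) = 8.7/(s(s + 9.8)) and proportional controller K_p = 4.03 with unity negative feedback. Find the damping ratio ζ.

ζ = 0.828

With unity feedback the closed-loop characteristic equation is s² + 9.8s + 4.03·8.7 = s² + 9.8s + 35.06 = 0.
Matching s² + 2ζω_n s + ω_n²: ω_n = √35.06 = 5.921 rad/s and 2ζω_n = 9.8, so ζ = 9.8/(2·5.921) = 0.828.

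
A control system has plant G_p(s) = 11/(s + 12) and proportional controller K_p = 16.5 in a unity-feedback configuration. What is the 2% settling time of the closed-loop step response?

Closed-loop transfer function: T(s) = K_p·G_p(s)/(1 + K_p·G_p(s)) = 181.5/(s + 12 + 181.5) = 181.5/(s + 193.5).
Time constant τ = 1/193.5 = 0.005168 s, so the 2% settling time is about 4τ = 0.0207 s.

T_s ≈ 0.0207 s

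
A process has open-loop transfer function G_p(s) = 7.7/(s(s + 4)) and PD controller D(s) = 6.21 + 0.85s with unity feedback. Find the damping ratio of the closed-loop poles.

Forward path: (6.21 + 0.85s)·7.7/(s(s+4)). The closed-loop characteristic equation is s² + (4 + 7.7·0.85)s + 7.7·6.21 = 0.
That is s² + 10.54s + 47.82 = 0, so ω_n = 6.915 rad/s and ζ = 10.54/(2·6.915) = 0.7625.

ζ = 0.762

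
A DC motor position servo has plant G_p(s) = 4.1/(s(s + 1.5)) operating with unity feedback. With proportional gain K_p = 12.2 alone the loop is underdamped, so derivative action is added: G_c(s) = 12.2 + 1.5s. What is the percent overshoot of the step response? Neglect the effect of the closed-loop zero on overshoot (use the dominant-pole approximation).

Forward path: (12.2 + 1.5s)·4.1/(s(s+1.5)). The closed-loop characteristic equation is s² + (1.5 + 4.1·1.5)s + 4.1·12.2 = 0.
That is s² + 7.65s + 50.02 = 0, so ω_n = 7.072 rad/s and ζ = 7.65/(2·7.072) = 0.5408.
%OS = 100·exp(−πζ/√(1−ζ²)) = 13.3%.

13.3%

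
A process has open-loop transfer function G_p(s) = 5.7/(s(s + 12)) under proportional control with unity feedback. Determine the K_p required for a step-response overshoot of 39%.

K_p = 76.6

From %OS = 100·exp(−πζ/√(1−ζ²)) = 39%, ζ = −ln(0.39)/√(π²+ln²(0.39)) = 0.2871.
Characteristic equation s² + 12s + 5.7K_p = 0 gives ζ = 12/(2√(5.7K_p)).
Setting ζ = 0.2871: √(5.7K_p) = 12/(2·0.2871) = 20.9, so K_p = 436.7/5.7 = 76.6.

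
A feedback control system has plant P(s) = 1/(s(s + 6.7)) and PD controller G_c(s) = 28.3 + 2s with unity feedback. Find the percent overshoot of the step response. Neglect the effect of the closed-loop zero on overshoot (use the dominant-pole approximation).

Forward path: (28.3 + 2s)·1/(s(s+6.7)). The closed-loop characteristic equation is s² + (6.7 + 1·2)s + 1·28.3 = 0.
That is s² + 8.7s + 28.3 = 0, so ω_n = 5.32 rad/s and ζ = 8.7/(2·5.32) = 0.8177.
%OS = 100·exp(−πζ/√(1−ζ²)) = 1.15%.

1.15%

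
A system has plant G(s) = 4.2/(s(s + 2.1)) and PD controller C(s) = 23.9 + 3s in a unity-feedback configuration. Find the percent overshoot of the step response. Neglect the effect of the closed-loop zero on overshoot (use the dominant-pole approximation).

3.37%

Forward path: (23.9 + 3s)·4.2/(s(s+2.1)). The closed-loop characteristic equation is s² + (2.1 + 4.2·3)s + 4.2·23.9 = 0.
That is s² + 14.7s + 100.4 = 0, so ω_n = 10.02 rad/s and ζ = 14.7/(2·10.02) = 0.7336.
%OS = 100·exp(−πζ/√(1−ζ²)) = 3.37%.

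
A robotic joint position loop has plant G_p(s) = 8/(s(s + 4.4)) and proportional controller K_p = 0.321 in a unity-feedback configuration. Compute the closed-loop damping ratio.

The closed-loop denominator is s(s+4.4) + 0.321·8 = s² + 4.4s + 2.568.
Matching s² + 2ζω_n s + ω_n²: ω_n = √2.568 = 1.602 rad/s and 2ζω_n = 4.4, so ζ = 4.4/(2·1.602) = 1.37.

ζ = 1.37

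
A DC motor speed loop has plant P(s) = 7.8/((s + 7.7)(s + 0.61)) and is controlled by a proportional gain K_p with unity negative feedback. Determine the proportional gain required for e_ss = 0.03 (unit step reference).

K_p = 19.5

For a type-0 loop with proportional control, e_ss = 1/(1 + K_p·P(0)).
P(0) = 1.661. Require 1/(1 + K_p·1.661) = 0.03, so 1 + 1.661·K_p = 33.33.
K_p = (33.33 − 1)/1.661 = 19.5.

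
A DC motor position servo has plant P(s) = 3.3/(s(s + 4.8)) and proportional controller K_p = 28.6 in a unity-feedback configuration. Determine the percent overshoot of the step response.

44.9%

From 1 + K_pP(s) = 0: s² + 4.8s + 94.38 = 0 ⇒ ω_n = 9.715, ζ = 0.247.
%OS = 100·exp(−πζ/√(1−ζ²)) = 100·exp(−π·0.247/√0.939) = 44.9%.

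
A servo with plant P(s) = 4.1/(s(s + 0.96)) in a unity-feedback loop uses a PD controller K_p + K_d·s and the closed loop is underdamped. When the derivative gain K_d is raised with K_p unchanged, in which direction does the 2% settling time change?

Characteristic equation s² + (0.96 + 4.1K_d)s + 4.1K_p = 0: raising K_d increases ζω_n = (0.96+4.1K_d)/2 while the loop stays underdamped, so T_s ≈ 4/(ζω_n) decreases.

decrease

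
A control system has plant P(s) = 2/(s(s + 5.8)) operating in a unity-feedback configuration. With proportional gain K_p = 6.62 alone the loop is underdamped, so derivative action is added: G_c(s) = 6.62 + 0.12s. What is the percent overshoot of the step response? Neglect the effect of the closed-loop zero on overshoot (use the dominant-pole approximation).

0.933%

Forward path: (6.62 + 0.12s)·2/(s(s+5.8)). The closed-loop characteristic equation is s² + (5.8 + 2·0.12)s + 2·6.62 = 0.
That is s² + 6.04s + 13.24 = 0, so ω_n = 3.639 rad/s and ζ = 6.04/(2·3.639) = 0.83.
%OS = 100·exp(−πζ/√(1−ζ²)) = 0.933%.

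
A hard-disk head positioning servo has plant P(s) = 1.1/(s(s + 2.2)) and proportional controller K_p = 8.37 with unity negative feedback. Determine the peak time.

T_p = 1.11 s

The closed-loop denominator s² + 2.2s + 9.207 gives ω_n = √9.207 = 3.034 and ζ = 2.2/(2ω_n) = 0.3625.
Damped frequency ω_d = ω_n√(1−ζ²) = 2.828 rad/s, so peak time T_p = π/ω_d = 1.11 s.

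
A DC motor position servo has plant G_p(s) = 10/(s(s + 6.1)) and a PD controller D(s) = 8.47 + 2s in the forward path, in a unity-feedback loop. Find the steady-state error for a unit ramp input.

0.072

The loop has one pole at the origin (type 1). Velocity error constant K_v = lim_{s→0} s·D(s)G_p(s) = 8.47·10/6.1 = 13.89.
Steady-state error to a unit ramp: e_ss = 1/K_v = 0.072.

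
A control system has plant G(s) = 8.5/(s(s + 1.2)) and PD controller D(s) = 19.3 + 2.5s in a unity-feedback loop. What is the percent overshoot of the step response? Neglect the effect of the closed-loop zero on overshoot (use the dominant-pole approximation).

Forward path: (19.3 + 2.5s)·8.5/(s(s+1.2)). The closed-loop characteristic equation is s² + (1.2 + 8.5·2.5)s + 8.5·19.3 = 0.
That is s² + 22.45s + 164.1 = 0, so ω_n = 12.81 rad/s and ζ = 22.45/(2·12.81) = 0.8764.
%OS = 100·exp(−πζ/√(1−ζ²)) = 0.329%.

0.329%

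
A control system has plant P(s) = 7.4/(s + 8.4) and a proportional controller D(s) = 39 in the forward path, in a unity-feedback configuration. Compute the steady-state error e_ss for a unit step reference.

0.0283

The loop is type 0. Static position error constant K_pos = D(0)·P(0) = 39·0.881 = 34.36.
Steady-state error to a unit step: e_ss = 1/(1+K_pos) = 1/35.36 = 0.0283.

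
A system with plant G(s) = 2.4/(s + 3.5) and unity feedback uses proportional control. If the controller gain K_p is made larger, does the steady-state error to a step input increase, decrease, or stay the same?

The position error constant K_pos = K_p·G(0) grows with K_p, and e_ss = 1/(1+K_pos) falls.

decrease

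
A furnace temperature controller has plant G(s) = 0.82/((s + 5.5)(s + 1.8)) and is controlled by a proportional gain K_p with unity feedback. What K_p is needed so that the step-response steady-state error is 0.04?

K_p = 290

Steady-state error for a unit step on this type-0 loop is 1/(1 + K_p·G(0)).
G(0) = 0.08283. Require 1/(1 + K_p·0.08283) = 0.04, so 1 + 0.08283·K_p = 25.
K_p = (25 − 1)/0.08283 = 290.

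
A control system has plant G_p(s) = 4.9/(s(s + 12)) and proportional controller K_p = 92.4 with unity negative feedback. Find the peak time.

The closed-loop denominator s² + 12s + 452.8 gives ω_n = √452.8 = 21.28 and ζ = 12/(2ω_n) = 0.282.
Damped frequency ω_d = ω_n√(1−ζ²) = 20.41 rad/s, so peak time T_p = π/ω_d = 0.154 s.

T_p = 0.154 s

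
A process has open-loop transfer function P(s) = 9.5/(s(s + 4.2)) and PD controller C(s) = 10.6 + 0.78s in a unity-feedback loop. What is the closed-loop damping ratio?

ζ = 0.578

Forward path: (10.6 + 0.78s)·9.5/(s(s+4.2)). The closed-loop characteristic equation is s² + (4.2 + 9.5·0.78)s + 9.5·10.6 = 0.
That is s² + 11.61s + 100.7 = 0, so ω_n = 10.03 rad/s and ζ = 11.61/(2·10.03) = 0.5785.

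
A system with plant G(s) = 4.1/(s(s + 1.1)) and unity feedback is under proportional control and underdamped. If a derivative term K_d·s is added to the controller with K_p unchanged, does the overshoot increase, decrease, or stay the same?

decrease

The derivative term adds K·K_d to the s-coefficient of the characteristic equation, raising 2ζω_n while ω_n is unchanged; ζ increases, so overshoot decreases.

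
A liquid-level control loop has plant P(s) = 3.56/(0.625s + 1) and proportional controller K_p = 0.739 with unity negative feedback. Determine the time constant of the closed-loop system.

Closed loop: T(s) = K_p·P/(1+K_p·P) = 2.631/(0.625s + 1 + 2.631), with pole at s = −(1 + 2.631)/0.625 = −5.809.
Closed-loop time constant τ = 1/5.809 = 0.172 s.

τ = 0.172 s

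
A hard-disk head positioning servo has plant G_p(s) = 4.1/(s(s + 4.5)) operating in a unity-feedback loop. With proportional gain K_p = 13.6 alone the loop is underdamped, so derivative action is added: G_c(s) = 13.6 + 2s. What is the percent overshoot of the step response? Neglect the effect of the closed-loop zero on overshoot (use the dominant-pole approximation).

0.624%

Forward path: (13.6 + 2s)·4.1/(s(s+4.5)). The closed-loop characteristic equation is s² + (4.5 + 4.1·2)s + 4.1·13.6 = 0.
That is s² + 12.7s + 55.76 = 0, so ω_n = 7.467 rad/s and ζ = 12.7/(2·7.467) = 0.8504.
%OS = 100·exp(−πζ/√(1−ζ²)) = 0.624%.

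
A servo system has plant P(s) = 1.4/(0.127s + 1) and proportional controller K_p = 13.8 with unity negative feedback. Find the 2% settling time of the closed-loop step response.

T_s ≈ 0.025 s

Closed loop: T(s) = K_p·P/(1+K_p·P) = 19.32/(0.127s + 1 + 19.32), with pole at s = −(1 + 19.32)/0.127 = −160.
τ = 1/160 = 0.00625 s, so 2% settling time ≈ 4τ = 0.025 s.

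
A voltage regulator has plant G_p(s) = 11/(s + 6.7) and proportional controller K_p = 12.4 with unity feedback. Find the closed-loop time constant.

Closed-loop transfer function: T(s) = K_p·G_p(s)/(1 + K_p·G_p(s)) = 136.4/(s + 6.7 + 136.4) = 136.4/(s + 143.1).
Time constant τ = 1/143.1 = 0.00699 s.

τ = 0.00699 s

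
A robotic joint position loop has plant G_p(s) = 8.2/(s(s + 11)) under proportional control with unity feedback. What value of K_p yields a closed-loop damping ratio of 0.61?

K_p = 9.91

Closed-loop characteristic equation: s² + 11s + K_p·8.2 = 0.
So ω_n = √(8.2K_p) and 2ζω_n = 11, giving ζ = 11/(2√(8.2K_p)).
Setting ζ = 0.61: √(8.2K_p) = 11/(2·0.61) = 9.016, so K_p = 81.3/8.2 = 9.91.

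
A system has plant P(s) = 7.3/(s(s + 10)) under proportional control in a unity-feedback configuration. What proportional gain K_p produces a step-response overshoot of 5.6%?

From %OS = 100·exp(−πζ/√(1−ζ²)) = 5.6%, ζ = −ln(0.056)/√(π²+ln²(0.056)) = 0.6761.
Characteristic equation s² + 10s + 7.3K_p = 0 gives ζ = 10/(2√(7.3K_p)).
Setting ζ = 0.6761: √(7.3K_p) = 10/(2·0.6761) = 7.396, so K_p = 54.7/7.3 = 7.49.

K_p = 7.49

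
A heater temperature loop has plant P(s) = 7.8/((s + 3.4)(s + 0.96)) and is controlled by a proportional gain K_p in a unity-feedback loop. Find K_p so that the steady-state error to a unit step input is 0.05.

Steady-state error for a unit step on this type-0 loop is 1/(1 + K_p·P(0)).
P(0) = 2.39. Require 1/(1 + K_p·2.39) = 0.05, so 1 + 2.39·K_p = 20.
K_p = (20 − 1)/2.39 = 7.95.

K_p = 7.95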